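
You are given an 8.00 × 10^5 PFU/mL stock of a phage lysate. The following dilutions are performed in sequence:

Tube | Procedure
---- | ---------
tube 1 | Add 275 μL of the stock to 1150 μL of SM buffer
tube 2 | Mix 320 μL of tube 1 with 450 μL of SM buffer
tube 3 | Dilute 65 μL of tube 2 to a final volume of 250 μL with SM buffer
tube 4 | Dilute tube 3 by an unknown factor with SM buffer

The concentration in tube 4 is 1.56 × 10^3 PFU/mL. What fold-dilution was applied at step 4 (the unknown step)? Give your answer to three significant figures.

10.7-fold

Step 1: 275 μL + 1150 μL = 1425 μL total → factor 1425/275 = 5.1818
Step 2: 320 μL + 450 μL = 770 μL total → factor 770/320 = 2.4062
Step 3: 65 μL brought to 250 μL → factor 250/65 = 3.8462
Step 4: unknown factor x
Product of known-step factors = 47.957
Overall factor = 8.00 × 10^5 PFU/mL / (1.56 × 10^3 PFU/mL) = 512.82
x = 512.82 / 47.957 = 10.7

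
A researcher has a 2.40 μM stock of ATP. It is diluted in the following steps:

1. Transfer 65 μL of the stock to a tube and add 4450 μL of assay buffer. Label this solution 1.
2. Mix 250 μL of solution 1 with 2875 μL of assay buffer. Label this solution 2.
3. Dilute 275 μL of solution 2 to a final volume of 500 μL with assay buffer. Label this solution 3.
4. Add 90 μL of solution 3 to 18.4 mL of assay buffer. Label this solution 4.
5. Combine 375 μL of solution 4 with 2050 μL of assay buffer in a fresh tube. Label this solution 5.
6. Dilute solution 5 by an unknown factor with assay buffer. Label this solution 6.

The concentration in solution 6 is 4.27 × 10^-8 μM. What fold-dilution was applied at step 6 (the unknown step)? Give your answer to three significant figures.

26.8-fold

Step 1: 65 μL + 4450 μL = 4515 μL total → factor 4515/65 = 69.462
Step 2: 250 μL + 2875 μL = 3125 μL total → factor 3125/250 = 12.5
Step 3: 275 μL brought to 500 μL → factor 500/275 = 1.8182
Step 4: 90 μL + 18.4 mL = 18490 μL total → factor 18490/90 = 205.44
Step 5: 375 μL + 2050 μL = 2425 μL total → factor 2425/375 = 6.4667
Step 6: unknown factor x
Product of known-step factors = 2.0973 × 10^6
Overall factor = 2.40 μM / (4.27 × 10^-8 μM) = 5.6206 × 10^7
x = 5.6206 × 10^7 / 2.0973 × 10^6 = 26.8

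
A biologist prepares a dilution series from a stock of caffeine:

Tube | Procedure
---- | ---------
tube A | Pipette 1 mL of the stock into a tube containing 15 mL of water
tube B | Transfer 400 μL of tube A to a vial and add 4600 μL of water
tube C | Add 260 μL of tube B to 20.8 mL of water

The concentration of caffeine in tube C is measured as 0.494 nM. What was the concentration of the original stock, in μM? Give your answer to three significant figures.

Step 1: 1 mL + 15 mL = 16 mL total → factor 16/1 = 16
Step 2: 400 μL + 4600 μL = 5000 μL total → factor 5000/400 = 12.5
Step 3: 260 μL + 20.8 mL = 21060 μL total → factor 21060/260 = 81
Overall dilution factor = 16 × 12.5 × 81 = 16200
Stock = 0.494 nM × 16200 = 8003 nM = 8.00 μM

8.00 μM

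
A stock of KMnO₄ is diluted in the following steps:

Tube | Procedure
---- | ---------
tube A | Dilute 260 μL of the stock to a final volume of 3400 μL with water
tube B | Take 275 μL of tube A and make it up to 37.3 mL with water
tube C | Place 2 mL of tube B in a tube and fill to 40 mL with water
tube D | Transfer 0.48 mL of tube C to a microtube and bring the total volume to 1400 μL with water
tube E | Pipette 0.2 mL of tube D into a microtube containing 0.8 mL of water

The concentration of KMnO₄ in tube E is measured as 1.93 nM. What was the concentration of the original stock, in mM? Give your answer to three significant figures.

0.998 mM

Step 1: 260 μL brought to 3400 μL → factor 3400/260 = 13.077
Step 2: 275 μL brought to 37.3 mL → factor 37300/275 = 135.64
Step 3: 2 mL brought to 40 mL → factor 40/2 = 20
Step 4: 0.48 mL brought to 1400 μL → factor 1.4/0.48 = 2.9167
Step 5: 0.2 mL + 0.8 mL = 1 mL total → factor 1/0.2 = 5
Overall dilution factor = 13.077 × 135.64 × 20 × 2.9167 × 5 = 5.1733 × 10^5
Stock = 1.93 nM × 5.1733 × 10^5 = 9.984 × 10^5 nM = 0.998 mM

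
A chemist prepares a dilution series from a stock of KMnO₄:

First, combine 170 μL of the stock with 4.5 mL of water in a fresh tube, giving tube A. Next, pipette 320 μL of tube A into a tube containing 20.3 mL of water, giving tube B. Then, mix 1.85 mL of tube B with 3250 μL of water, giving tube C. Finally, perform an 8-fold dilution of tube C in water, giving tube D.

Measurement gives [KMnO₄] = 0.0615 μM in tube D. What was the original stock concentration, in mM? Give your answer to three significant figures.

2.40 mM

Step 1: 170 μL + 4.5 mL = 4670 μL total → factor 4670/170 = 27.471
Step 2: 320 μL + 20.3 mL = 20620 μL total → factor 20620/320 = 64.438
Step 3: 1.85 mL + 3250 μL = 5.1 mL total → factor 5.1/1.85 = 2.7568
Step 4: 8-fold → factor 8
Overall dilution factor = 27.471 × 64.438 × 2.7568 × 8 = 39039
Stock = 0.0615 μM × 39039 = 2401 μM = 2.40 mM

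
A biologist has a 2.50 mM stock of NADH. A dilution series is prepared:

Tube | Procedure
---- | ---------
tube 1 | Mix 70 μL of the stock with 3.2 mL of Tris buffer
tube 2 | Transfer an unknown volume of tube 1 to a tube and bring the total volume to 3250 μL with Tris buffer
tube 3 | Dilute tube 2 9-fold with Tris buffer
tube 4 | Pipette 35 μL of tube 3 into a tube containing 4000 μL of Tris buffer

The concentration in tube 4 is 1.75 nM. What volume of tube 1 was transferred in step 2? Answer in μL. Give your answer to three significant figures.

110 μL

Step 1: 70 μL + 3.2 mL = 3270 μL total → factor 3270/70 = 46.714
Step 2: v brought to 3250 μL → factor = 3250 μL/v
Step 3: 9-fold → factor 9
Step 4: 35 μL + 4000 μL = 4035 μL total → factor 4035/35 = 115.29
Product of known-step factors = 48469
Overall factor = 2.50 mM / (1.75 nM) = 1.4286 × 10^6
Step-2 factor = 1.4286 × 10^6 / 48469 = 29.474
v = 3250 μL / 29.474 = 110 μL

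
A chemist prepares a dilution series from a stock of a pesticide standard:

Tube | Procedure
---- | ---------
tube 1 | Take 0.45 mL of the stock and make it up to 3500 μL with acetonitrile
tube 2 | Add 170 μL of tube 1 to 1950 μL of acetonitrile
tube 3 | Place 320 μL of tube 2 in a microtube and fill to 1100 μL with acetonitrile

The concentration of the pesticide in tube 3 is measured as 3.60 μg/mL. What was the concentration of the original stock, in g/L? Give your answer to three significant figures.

Step 1: 0.45 mL brought to 3500 μL → factor 3.5/0.45 = 7.7778
Step 2: 170 μL + 1950 μL = 2120 μL total → factor 2120/170 = 12.471
Step 3: 320 μL brought to 1100 μL → factor 1100/320 = 3.4375
Overall dilution factor = 7.7778 × 12.471 × 3.4375 = 333.42
Stock = 3.60 μg/mL × 333.42 = 1200 μg/mL = 1.20 g/L

1.20 g/L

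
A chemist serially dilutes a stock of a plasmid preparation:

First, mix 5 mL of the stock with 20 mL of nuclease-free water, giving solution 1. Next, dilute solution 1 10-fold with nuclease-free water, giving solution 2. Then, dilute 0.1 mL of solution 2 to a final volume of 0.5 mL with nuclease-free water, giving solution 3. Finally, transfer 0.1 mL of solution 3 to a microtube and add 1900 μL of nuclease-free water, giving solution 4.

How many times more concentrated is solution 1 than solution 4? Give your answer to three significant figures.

Step 1: 5 mL + 20 mL = 25 mL total → factor 25/5 = 5
Step 2: 10-fold → factor 10
Step 3: 0.1 mL brought to 0.5 mL → factor 0.5/0.1 = 5
Step 4: 0.1 mL + 1900 μL = 2 mL total → factor 2/0.1 = 20
Dilution factor to solution 1 = 5; to solution 4 = 5000
[solution 1]/[solution 4] = (factor to solution 4)/(factor to solution 1) = 5000/5 = 1.00 × 10^3

1.00 × 10^3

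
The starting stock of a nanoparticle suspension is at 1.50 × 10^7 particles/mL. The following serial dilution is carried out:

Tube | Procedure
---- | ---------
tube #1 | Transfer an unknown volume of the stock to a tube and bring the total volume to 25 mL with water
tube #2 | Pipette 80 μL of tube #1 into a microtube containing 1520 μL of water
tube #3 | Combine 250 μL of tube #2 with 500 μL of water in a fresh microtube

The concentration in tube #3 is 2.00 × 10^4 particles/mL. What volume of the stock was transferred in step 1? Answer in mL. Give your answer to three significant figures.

2.00 mL

Step 1: v brought to 25 mL → factor = 25 mL/v
Step 2: 80 μL + 1520 μL = 1600 μL total → factor 1600/80 = 20
Step 3: 250 μL + 500 μL = 750 μL total → factor 750/250 = 3
Product of known-step factors = 60
Overall factor = 1.50 × 10^7 particles/mL / (2.00 × 10^4 particles/mL) = 750
Step-1 factor = 750 / 60 = 12.5
v = 25 mL / 12.5 = 2.00 mL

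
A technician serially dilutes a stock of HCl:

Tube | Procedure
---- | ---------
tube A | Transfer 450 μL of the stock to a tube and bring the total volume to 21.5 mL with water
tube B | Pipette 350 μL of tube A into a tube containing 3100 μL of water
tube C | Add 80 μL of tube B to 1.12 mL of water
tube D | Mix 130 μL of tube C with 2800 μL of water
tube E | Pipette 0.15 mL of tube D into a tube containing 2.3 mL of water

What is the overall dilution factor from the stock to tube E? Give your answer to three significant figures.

Step 1: 450 μL brought to 21.5 mL → factor 21500/450 = 47.778
Step 2: 350 μL + 3100 μL = 3450 μL total → factor 3450/350 = 9.8571
Step 3: 80 μL + 1.12 mL = 1200 μL total → factor 1200/80 = 15
Step 4: 130 μL + 2800 μL = 2930 μL total → factor 2930/130 = 22.538
Step 5: 0.15 mL + 2.3 mL = 2.45 mL total → factor 2.45/0.15 = 16.333
Overall dilution factor = 47.778 × 9.8571 × 15 × 22.538 × 16.333 = 2.6006 × 10^6

2.60 × 10^6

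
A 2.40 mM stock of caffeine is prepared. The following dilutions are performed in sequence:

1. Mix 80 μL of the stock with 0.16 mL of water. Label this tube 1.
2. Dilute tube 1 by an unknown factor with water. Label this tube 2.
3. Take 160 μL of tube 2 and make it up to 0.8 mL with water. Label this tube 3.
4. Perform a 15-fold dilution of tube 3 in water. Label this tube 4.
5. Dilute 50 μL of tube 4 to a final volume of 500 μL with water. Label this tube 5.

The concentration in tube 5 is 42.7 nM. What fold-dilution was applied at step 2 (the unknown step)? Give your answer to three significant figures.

Step 1: 80 μL + 0.16 mL = 240 μL total → factor 240/80 = 3
Step 2: unknown factor x
Step 3: 160 μL brought to 0.8 mL → factor 800/160 = 5
Step 4: 15-fold → factor 15
Step 5: 50 μL brought to 500 μL → factor 500/50 = 10
Product of known-step factors = 2250
Overall factor = 2.40 mM / (42.7 nM) = 56206
x = 56206 / 2250 = 25.0

25.0-fold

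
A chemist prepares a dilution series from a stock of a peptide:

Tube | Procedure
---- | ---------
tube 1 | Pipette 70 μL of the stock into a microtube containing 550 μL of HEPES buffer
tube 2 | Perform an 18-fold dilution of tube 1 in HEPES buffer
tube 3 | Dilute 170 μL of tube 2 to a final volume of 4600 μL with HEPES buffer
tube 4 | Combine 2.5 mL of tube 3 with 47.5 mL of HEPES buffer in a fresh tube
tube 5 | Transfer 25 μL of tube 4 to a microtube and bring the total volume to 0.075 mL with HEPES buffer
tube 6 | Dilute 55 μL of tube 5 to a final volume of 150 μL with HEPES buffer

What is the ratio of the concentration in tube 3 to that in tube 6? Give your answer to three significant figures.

164

Step 1: 70 μL + 550 μL = 620 μL total → factor 620/70 = 8.8571
Step 2: 18-fold → factor 18
Step 3: 170 μL brought to 4600 μL → factor 4600/170 = 27.059
Step 4: 2.5 mL + 47.5 mL = 50 mL total → factor 50/2.5 = 20
Step 5: 25 μL brought to 0.075 mL → factor 75/25 = 3
Step 6: 55 μL brought to 150 μL → factor 150/55 = 2.7273
Dilution factor to tube 3 = 4313.9; to tube 6 = 7.0592 × 10^5
[tube 3]/[tube 6] = (factor to tube 6)/(factor to tube 3) = 7.0592 × 10^5/4313.9 = 164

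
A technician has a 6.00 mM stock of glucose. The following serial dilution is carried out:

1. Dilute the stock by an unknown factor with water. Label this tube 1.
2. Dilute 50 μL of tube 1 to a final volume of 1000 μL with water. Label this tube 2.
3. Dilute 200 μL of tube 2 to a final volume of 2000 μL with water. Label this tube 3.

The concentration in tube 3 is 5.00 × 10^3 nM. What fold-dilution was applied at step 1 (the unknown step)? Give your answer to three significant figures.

6.00-fold

Step 1: unknown factor x
Step 2: 50 μL brought to 1000 μL → factor 1000/50 = 20
Step 3: 200 μL brought to 2000 μL → factor 2000/200 = 10
Product of known-step factors = 200
Overall factor = 6.00 mM / (5.00 × 10^3 nM) = 1200
x = 1200 / 200 = 6.00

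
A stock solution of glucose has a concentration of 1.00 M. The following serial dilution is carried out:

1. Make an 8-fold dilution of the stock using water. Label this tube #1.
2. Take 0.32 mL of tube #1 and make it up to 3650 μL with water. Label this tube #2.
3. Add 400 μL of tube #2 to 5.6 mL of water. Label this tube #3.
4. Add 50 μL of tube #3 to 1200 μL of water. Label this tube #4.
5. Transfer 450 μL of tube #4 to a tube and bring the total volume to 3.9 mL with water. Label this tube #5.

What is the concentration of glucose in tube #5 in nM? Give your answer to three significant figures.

Step 1: 8-fold → factor 8
Step 2: 0.32 mL brought to 3650 μL → factor 3.65/0.32 = 11.406
Step 3: 400 μL + 5.6 mL = 6000 μL total → factor 6000/400 = 15
Step 4: 50 μL + 1200 μL = 1250 μL total → factor 1250/50 = 25
Step 5: 450 μL brought to 3.9 mL → factor 3900/450 = 8.6667
Overall dilution factor = 8 × 11.406 × 15 × 25 × 8.6667 = 2.9656 × 10^5
Final = 1.00 M / 2.9656 × 10^5 = 3.372 × 10^-6 M = 3.37 × 10^3 nM

3.37 × 10^3 nM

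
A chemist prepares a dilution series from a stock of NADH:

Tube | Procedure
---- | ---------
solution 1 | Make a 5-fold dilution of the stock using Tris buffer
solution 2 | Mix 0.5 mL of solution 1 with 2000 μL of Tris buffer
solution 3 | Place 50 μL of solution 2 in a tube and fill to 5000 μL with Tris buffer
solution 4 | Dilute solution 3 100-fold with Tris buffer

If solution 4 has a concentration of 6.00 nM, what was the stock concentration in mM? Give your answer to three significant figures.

Step 1: 5-fold → factor 5
Step 2: 0.5 mL + 2000 μL = 2.5 mL total → factor 2.5/0.5 = 5
Step 3: 50 μL brought to 5000 μL → factor 5000/50 = 100
Step 4: 100-fold → factor 100
Overall dilution factor = 5 × 5 × 100 × 100 = 2.5 × 10^5
Stock = 6.00 nM × 2.5 × 10^5 = 1.500 × 10^6 nM = 1.50 mM

1.50 mM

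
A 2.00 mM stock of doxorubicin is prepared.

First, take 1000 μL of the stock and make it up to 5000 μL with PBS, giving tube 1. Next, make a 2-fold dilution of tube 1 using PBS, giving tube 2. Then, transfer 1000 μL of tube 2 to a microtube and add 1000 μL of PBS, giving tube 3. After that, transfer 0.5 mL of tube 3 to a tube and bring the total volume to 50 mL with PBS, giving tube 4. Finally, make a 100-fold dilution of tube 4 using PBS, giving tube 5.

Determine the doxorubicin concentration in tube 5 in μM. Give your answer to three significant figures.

0.0100 μM

Step 1: 1000 μL brought to 5000 μL → factor 5000/1000 = 5
Step 2: 2-fold → factor 2
Step 3: 1000 μL + 1000 μL = 2000 μL total → factor 2000/1000 = 2
Step 4: 0.5 mL brought to 50 mL → factor 50/0.5 = 100
Step 5: 100-fold → factor 100
Overall dilution factor = 5 × 2 × 2 × 100 × 100 = 2 × 10^5
Final = 2.00 mM / 2 × 10^5 = 1.000 × 10^-5 mM = 0.0100 μM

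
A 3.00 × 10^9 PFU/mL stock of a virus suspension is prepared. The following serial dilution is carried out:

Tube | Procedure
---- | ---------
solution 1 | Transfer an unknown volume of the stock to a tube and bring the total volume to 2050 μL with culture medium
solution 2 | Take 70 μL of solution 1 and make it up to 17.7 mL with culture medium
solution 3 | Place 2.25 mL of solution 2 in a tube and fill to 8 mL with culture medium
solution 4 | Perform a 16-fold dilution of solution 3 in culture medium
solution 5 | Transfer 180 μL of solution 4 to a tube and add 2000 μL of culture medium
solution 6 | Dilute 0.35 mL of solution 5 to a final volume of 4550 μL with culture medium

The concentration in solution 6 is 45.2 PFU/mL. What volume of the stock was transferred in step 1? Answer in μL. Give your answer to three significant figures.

Step 1: v brought to 2050 μL → factor = 2050 μL/v
Step 2: 70 μL brought to 17.7 mL → factor 17700/70 = 252.86
Step 3: 2.25 mL brought to 8 mL → factor 8/2.25 = 3.5556
Step 4: 16-fold → factor 16
Step 5: 180 μL + 2000 μL = 2180 μL total → factor 2180/180 = 12.111
Step 6: 0.35 mL brought to 4550 μL → factor 4.55/0.35 = 13
Product of known-step factors = 2.2648 × 10^6
Overall factor = 3.00 × 10^9 PFU/mL / (45.2 PFU/mL) = 6.6372 × 10^7
Step-1 factor = 6.6372 × 10^7 / 2.2648 × 10^6 = 29.306
v = 2050 μL / 29.306 = 70.0 μL

70.0 μL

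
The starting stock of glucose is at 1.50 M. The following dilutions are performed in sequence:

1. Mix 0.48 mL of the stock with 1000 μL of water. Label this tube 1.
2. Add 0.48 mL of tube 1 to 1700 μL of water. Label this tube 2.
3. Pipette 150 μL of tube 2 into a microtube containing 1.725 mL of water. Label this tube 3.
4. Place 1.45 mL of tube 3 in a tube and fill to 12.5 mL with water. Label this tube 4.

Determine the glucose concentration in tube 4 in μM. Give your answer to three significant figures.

Step 1: 0.48 mL + 1000 μL = 1.48 mL total → factor 1.48/0.48 = 3.0833
Step 2: 0.48 mL + 1700 μL = 2.18 mL total → factor 2.18/0.48 = 4.5417
Step 3: 150 μL + 1.725 mL = 1875 μL total → factor 1875/150 = 12.5
Step 4: 1.45 mL brought to 12.5 mL → factor 12.5/1.45 = 8.6207
Overall dilution factor = 3.0833 × 4.5417 × 12.5 × 8.6207 = 1509
Final = 1.50 M / 1509 = 0.0009940 M = 994 μM

994 μM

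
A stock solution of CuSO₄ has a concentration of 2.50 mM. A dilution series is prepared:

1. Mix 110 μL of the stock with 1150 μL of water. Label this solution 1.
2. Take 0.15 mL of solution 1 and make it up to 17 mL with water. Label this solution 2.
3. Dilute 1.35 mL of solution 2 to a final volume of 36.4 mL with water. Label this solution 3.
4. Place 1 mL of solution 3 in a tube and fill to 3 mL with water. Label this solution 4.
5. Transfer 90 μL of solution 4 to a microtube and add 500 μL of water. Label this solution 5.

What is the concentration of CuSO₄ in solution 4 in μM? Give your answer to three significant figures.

Step 1: 110 μL + 1150 μL = 1260 μL total → factor 1260/110 = 11.455
Step 2: 0.15 mL brought to 17 mL → factor 17/0.15 = 113.33
Step 3: 1.35 mL brought to 36.4 mL → factor 36.4/1.35 = 26.963
Step 4: 1 mL brought to 3 mL → factor 3/1 = 3
Dilution factor through solution 4 = 11.455 × 113.33 × 26.963 × 3 = 1.0501 × 10^5
[solution 4] = 2.50 mM / 1.0501 × 10^5 = 2.381 × 10^-5 mM = 0.0238 μM

0.0238 μM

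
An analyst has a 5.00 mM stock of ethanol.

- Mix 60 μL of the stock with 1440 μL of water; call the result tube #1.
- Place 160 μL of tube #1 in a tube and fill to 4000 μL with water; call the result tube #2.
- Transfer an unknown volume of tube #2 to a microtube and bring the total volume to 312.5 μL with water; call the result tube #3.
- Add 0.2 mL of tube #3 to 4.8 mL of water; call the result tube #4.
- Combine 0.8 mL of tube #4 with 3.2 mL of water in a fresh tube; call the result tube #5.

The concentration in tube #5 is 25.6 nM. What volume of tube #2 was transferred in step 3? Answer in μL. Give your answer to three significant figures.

Step 1: 60 μL + 1440 μL = 1500 μL total → factor 1500/60 = 25
Step 2: 160 μL brought to 4000 μL → factor 4000/160 = 25
Step 3: v brought to 312.5 μL → factor = 312.5 μL/v
Step 4: 0.2 mL + 4.8 mL = 5 mL total → factor 5/0.2 = 25
Step 5: 0.8 mL + 3.2 mL = 4 mL total → factor 4/0.8 = 5
Product of known-step factors = 78125
Overall factor = 5.00 mM / (25.6 nM) = 1.9531 × 10^5
Step-3 factor = 1.9531 × 10^5 / 78125 = 2.5
v = 312.5 μL / 2.5 = 125 μL

125 μL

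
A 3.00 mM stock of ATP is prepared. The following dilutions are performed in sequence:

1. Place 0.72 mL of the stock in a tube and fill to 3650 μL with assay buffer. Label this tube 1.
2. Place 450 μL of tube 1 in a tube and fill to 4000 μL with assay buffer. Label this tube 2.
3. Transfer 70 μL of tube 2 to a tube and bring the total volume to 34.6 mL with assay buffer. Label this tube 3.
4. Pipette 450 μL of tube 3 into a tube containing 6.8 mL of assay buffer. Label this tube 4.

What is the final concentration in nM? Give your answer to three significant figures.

Step 1: 0.72 mL brought to 3650 μL → factor 3.65/0.72 = 5.0694
Step 2: 450 μL brought to 4000 μL → factor 4000/450 = 8.8889
Step 3: 70 μL brought to 34.6 mL → factor 34600/70 = 494.29
Step 4: 450 μL + 6.8 mL = 7250 μL total → factor 7250/450 = 16.111
Overall dilution factor = 5.0694 × 8.8889 × 494.29 × 16.111 = 3.5885 × 10^5
Final = 3.00 mM / 3.5885 × 10^5 = 8.360 × 10^-6 mM = 8.36 nM

8.36 nM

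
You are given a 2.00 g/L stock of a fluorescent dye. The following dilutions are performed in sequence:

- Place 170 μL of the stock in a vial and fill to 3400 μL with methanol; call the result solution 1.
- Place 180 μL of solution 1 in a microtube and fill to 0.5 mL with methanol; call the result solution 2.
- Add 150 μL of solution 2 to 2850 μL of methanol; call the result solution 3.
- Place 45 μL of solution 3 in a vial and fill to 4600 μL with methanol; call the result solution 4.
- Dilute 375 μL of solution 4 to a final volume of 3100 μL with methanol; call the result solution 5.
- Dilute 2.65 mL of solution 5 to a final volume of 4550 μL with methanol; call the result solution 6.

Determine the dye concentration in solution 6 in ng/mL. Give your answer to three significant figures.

Step 1: 170 μL brought to 3400 μL → factor 3400/170 = 20
Step 2: 180 μL brought to 0.5 mL → factor 500/180 = 2.7778
Step 3: 150 μL + 2850 μL = 3000 μL total → factor 3000/150 = 20
Step 4: 45 μL brought to 4600 μL → factor 4600/45 = 102.22
Step 5: 375 μL brought to 3100 μL → factor 3100/375 = 8.2667
Step 6: 2.65 mL brought to 4550 μL → factor 4.55/2.65 = 1.717
Overall dilution factor = 20 × 2.7778 × 20 × 102.22 × 8.2667 × 1.717 = 1.6121 × 10^6
Final = 2.00 g/L / 1.6121 × 10^6 = 1.241 × 10^-6 g/L = 1.24 ng/mL

1.24 ng/mL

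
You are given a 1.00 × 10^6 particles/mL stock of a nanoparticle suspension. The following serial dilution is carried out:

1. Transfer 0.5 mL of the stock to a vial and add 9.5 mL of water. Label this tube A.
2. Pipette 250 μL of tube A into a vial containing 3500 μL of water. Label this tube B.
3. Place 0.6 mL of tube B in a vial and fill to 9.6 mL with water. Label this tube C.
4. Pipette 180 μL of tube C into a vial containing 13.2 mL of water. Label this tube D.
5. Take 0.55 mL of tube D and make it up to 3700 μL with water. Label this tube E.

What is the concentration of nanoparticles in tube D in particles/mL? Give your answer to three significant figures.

2.80 particles/mL

Step 1: 0.5 mL + 9.5 mL = 10 mL total → factor 10/0.5 = 20
Step 2: 250 μL + 3500 μL = 3750 μL total → factor 3750/250 = 15
Step 3: 0.6 mL brought to 9.6 mL → factor 9.6/0.6 = 16
Step 4: 180 μL + 13.2 mL = 13380 μL total → factor 13380/180 = 74.333
Dilution factor through tube D = 20 × 15 × 16 × 74.333 = 3.568 × 10^5
[tube D] = 1.00 × 10^6 particles/mL / 3.568 × 10^5 = 2.80 particles/mL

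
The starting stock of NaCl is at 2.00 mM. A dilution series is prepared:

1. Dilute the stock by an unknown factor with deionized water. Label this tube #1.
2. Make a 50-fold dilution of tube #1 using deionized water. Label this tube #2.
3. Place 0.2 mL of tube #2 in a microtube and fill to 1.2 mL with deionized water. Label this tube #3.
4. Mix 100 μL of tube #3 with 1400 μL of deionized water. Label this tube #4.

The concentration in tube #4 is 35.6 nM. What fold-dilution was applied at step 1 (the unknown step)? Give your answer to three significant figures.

Step 1: unknown factor x
Step 2: 50-fold → factor 50
Step 3: 0.2 mL brought to 1.2 mL → factor 1.2/0.2 = 6
Step 4: 100 μL + 1400 μL = 1500 μL total → factor 1500/100 = 15
Product of known-step factors = 4500
Overall factor = 2.00 mM / (35.6 nM) = 56180
x = 56180 / 4500 = 12.5

12.5-fold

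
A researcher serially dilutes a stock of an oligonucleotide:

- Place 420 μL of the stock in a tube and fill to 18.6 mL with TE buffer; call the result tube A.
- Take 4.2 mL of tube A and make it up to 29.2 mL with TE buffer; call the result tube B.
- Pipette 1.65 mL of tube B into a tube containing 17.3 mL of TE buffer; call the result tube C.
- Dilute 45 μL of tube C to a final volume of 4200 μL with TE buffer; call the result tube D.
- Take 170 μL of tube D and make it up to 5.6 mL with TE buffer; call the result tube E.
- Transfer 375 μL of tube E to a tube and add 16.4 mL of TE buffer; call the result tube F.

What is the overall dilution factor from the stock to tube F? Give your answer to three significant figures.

Step 1: 420 μL brought to 18.6 mL → factor 18600/420 = 44.286
Step 2: 4.2 mL brought to 29.2 mL → factor 29.2/4.2 = 6.9524
Step 3: 1.65 mL + 17.3 mL = 18.95 mL total → factor 18.95/1.65 = 11.485
Step 4: 45 μL brought to 4200 μL → factor 4200/45 = 93.333
Step 5: 170 μL brought to 5.6 mL → factor 5600/170 = 32.941
Step 6: 375 μL + 16.4 mL = 16775 μL total → factor 16775/375 = 44.733
Overall dilution factor = 44.286 × 6.9524 × 11.485 × 93.333 × 32.941 × 44.733 = 4.8633 × 10^8

4.86 × 10^8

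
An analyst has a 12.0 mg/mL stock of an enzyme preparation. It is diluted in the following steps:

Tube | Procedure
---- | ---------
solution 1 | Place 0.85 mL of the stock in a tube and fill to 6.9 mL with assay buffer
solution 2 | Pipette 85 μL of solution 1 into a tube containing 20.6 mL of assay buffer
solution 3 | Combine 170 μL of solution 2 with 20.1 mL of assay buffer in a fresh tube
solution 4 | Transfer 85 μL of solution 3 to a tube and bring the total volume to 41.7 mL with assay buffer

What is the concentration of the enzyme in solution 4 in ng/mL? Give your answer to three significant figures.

0.104 ng/mL

Step 1: 0.85 mL brought to 6.9 mL → factor 6.9/0.85 = 8.1176
Step 2: 85 μL + 20.6 mL = 20685 μL total → factor 20685/85 = 243.35
Step 3: 170 μL + 20.1 mL = 20270 μL total → factor 20270/170 = 119.24
Step 4: 85 μL brought to 41.7 mL → factor 41700/85 = 490.59
Overall dilution factor = 8.1176 × 243.35 × 119.24 × 490.59 = 1.1555 × 10^8
Final = 12.0 mg/mL / 1.1555 × 10^8 = 1.038 × 10^-7 mg/mL = 0.104 ng/mL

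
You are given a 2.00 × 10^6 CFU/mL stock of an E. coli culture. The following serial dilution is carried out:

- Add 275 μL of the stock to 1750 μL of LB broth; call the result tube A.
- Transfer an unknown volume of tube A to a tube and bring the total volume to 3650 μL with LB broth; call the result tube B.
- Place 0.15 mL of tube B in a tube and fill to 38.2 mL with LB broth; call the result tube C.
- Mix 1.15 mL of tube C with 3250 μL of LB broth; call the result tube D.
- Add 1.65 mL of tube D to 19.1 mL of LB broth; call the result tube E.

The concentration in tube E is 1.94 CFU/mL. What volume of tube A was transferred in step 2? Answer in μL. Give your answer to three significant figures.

Step 1: 275 μL + 1750 μL = 2025 μL total → factor 2025/275 = 7.3636
Step 2: v brought to 3650 μL → factor = 3650 μL/v
Step 3: 0.15 mL brought to 38.2 mL → factor 38.2/0.15 = 254.67
Step 4: 1.15 mL + 3250 μL = 4.4 mL total → factor 4.4/1.15 = 3.8261
Step 5: 1.65 mL + 19.1 mL = 20.75 mL total → factor 20.75/1.65 = 12.576
Product of known-step factors = 90231
Overall factor = 2.00 × 10^6 CFU/mL / (1.94 CFU/mL) = 1.0309 × 10^6
Step-2 factor = 1.0309 × 10^6 / 90231 = 11.425
v = 3650 μL / 11.425 = 319 μL

319 μL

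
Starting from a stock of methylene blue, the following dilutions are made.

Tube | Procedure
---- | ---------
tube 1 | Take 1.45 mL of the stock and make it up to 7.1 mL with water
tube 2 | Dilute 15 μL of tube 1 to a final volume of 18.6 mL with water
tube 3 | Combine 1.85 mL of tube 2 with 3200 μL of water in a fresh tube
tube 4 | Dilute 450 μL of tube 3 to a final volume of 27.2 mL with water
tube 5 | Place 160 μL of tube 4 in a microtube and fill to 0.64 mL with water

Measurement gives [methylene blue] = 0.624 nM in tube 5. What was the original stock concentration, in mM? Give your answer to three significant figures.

2.50 mM

Step 1: 1.45 mL brought to 7.1 mL → factor 7.1/1.45 = 4.8966
Step 2: 15 μL brought to 18.6 mL → factor 18600/15 = 1240
Step 3: 1.85 mL + 3200 μL = 5.05 mL total → factor 5.05/1.85 = 2.7297
Step 4: 450 μL brought to 27.2 mL → factor 27200/450 = 60.444
Step 5: 160 μL brought to 0.64 mL → factor 640/160 = 4
Overall dilution factor = 4.8966 × 1240 × 2.7297 × 60.444 × 4 = 4.0073 × 10^6
Stock = 0.624 nM × 4.0073 × 10^6 = 2.501 × 10^6 nM = 2.50 mM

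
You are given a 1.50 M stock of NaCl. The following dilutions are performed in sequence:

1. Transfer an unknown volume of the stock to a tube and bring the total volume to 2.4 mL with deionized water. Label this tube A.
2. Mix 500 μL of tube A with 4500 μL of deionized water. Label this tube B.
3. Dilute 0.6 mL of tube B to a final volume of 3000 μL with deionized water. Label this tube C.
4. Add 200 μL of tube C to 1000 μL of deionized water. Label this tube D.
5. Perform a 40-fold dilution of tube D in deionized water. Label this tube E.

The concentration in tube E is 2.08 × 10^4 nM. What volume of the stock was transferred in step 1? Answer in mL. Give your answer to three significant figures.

0.399 mL

Step 1: v brought to 2.4 mL → factor = 2.4 mL/v
Step 2: 500 μL + 4500 μL = 5000 μL total → factor 5000/500 = 10
Step 3: 0.6 mL brought to 3000 μL → factor 3/0.6 = 5
Step 4: 200 μL + 1000 μL = 1200 μL total → factor 1200/200 = 6
Step 5: 40-fold → factor 40
Product of known-step factors = 12000
Overall factor = 1.50 M / (2.08 × 10^4 nM) = 72115
Step-1 factor = 72115 / 12000 = 6.0096
v = 2.4 mL / 6.0096 = 0.399 mL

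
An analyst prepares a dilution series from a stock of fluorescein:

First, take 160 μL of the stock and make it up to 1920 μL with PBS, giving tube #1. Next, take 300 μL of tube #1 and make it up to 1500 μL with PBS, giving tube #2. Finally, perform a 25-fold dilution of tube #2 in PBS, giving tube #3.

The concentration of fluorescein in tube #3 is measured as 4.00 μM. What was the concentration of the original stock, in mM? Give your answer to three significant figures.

6.00 mM

Step 1: 160 μL brought to 1920 μL → factor 1920/160 = 12
Step 2: 300 μL brought to 1500 μL → factor 1500/300 = 5
Step 3: 25-fold → factor 25
Overall dilution factor = 12 × 5 × 25 = 1500
Stock = 4.00 μM × 1500 = 6000 μM = 6.00 mM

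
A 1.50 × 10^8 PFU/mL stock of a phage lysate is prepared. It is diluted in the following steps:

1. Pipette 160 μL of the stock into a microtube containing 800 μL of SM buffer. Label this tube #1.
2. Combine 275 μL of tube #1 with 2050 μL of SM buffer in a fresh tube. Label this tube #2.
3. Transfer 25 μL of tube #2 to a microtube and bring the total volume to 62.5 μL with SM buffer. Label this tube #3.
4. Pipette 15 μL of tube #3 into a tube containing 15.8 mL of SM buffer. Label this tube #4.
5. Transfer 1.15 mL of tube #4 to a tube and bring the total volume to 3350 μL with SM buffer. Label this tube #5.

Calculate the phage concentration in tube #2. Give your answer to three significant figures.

2.96 × 10^6 PFU/mL

Step 1: 160 μL + 800 μL = 960 μL total → factor 960/160 = 6
Step 2: 275 μL + 2050 μL = 2325 μL total → factor 2325/275 = 8.4545
Dilution factor through tube #2 = 6 × 8.4545 = 50.727
[tube #2] = 1.50 × 10^8 PFU/mL / 50.727 = 2.96 × 10^6 PFU/mL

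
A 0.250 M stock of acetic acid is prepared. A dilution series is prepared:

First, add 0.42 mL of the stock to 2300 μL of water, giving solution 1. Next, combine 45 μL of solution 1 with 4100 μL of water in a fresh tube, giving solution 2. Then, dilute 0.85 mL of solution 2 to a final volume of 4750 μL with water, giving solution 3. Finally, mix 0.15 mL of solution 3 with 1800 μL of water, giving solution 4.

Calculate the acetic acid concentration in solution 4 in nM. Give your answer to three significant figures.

5.77 × 10^3 nM

Step 1: 0.42 mL + 2300 μL = 2.72 mL total → factor 2.72/0.42 = 6.4762
Step 2: 45 μL + 4100 μL = 4145 μL total → factor 4145/45 = 92.111
Step 3: 0.85 mL brought to 4750 μL → factor 4.75/0.85 = 5.5882
Step 4: 0.15 mL + 1800 μL = 1.95 mL total → factor 1.95/0.15 = 13
Dilution factor through solution 4 = 6.4762 × 92.111 × 5.5882 × 13 = 43336
[solution 4] = 0.250 M / 43336 = 5.769 × 10^-6 M = 5.77 × 10^3 nM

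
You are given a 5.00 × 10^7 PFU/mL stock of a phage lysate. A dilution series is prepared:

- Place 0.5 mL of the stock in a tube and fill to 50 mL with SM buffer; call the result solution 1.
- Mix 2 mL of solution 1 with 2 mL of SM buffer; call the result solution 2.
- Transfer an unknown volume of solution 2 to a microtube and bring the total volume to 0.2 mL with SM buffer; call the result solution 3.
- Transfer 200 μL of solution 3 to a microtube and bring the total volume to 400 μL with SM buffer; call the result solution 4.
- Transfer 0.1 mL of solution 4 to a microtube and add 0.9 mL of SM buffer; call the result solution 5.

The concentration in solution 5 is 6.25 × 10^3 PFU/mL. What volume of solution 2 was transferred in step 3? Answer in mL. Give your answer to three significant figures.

Step 1: 0.5 mL brought to 50 mL → factor 50/0.5 = 100
Step 2: 2 mL + 2 mL = 4 mL total → factor 4/2 = 2
Step 3: v brought to 0.2 mL → factor = 0.2 mL/v
Step 4: 200 μL brought to 400 μL → factor 400/200 = 2
Step 5: 0.1 mL + 0.9 mL = 1 mL total → factor 1/0.1 = 10
Product of known-step factors = 4000
Overall factor = 5.00 × 10^7 PFU/mL / (6.25 × 10^3 PFU/mL) = 8000
Step-3 factor = 8000 / 4000 = 2
v = 0.2 mL / 2 = 0.100 mL

0.100 mL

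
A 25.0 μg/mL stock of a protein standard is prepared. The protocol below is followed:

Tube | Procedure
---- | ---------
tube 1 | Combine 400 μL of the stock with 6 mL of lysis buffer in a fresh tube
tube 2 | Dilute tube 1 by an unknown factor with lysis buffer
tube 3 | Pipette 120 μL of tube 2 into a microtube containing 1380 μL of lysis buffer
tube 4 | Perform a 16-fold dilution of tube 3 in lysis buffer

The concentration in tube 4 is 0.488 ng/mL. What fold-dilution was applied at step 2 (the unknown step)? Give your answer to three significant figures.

16.0-fold

Step 1: 400 μL + 6 mL = 6400 μL total → factor 6400/400 = 16
Step 2: unknown factor x
Step 3: 120 μL + 1380 μL = 1500 μL total → factor 1500/120 = 12.5
Step 4: 16-fold → factor 16
Product of known-step factors = 3200
Overall factor = 25.0 μg/mL / (0.488 ng/mL) = 51230
x = 51230 / 3200 = 16.0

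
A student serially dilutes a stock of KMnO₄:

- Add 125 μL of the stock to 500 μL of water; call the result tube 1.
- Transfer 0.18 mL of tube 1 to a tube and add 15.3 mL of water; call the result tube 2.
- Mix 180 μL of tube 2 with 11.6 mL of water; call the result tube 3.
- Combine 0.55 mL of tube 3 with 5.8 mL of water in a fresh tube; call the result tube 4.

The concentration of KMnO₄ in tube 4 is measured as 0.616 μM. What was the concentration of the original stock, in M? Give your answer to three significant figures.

0.200 M

Step 1: 125 μL + 500 μL = 625 μL total → factor 625/125 = 5
Step 2: 0.18 mL + 15.3 mL = 15.48 mL total → factor 15.48/0.18 = 86
Step 3: 180 μL + 11.6 mL = 11780 μL total → factor 11780/180 = 65.444
Step 4: 0.55 mL + 5.8 mL = 6.35 mL total → factor 6.35/0.55 = 11.545
Overall dilution factor = 5 × 86 × 65.444 × 11.545 = 3.249 × 10^5
Stock = 0.616 μM × 3.249 × 10^5 = 2.001 × 10^5 μM = 0.200 M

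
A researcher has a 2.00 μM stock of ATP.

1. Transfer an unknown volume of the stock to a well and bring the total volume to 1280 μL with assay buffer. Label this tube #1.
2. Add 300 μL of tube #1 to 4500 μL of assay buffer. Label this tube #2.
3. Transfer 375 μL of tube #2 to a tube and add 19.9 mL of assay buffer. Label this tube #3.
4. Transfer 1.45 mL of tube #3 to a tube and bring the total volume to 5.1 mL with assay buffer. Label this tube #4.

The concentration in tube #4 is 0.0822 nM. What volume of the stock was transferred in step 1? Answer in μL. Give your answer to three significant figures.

160 μL

Step 1: v brought to 1280 μL → factor = 1280 μL/v
Step 2: 300 μL + 4500 μL = 4800 μL total → factor 4800/300 = 16
Step 3: 375 μL + 19.9 mL = 20275 μL total → factor 20275/375 = 54.067
Step 4: 1.45 mL brought to 5.1 mL → factor 5.1/1.45 = 3.5172
Product of known-step factors = 3042.6
Overall factor = 2.00 μM / (0.0822 nM) = 24331
Step-1 factor = 24331 / 3042.6 = 7.9966
v = 1280 μL / 7.9966 = 160 μL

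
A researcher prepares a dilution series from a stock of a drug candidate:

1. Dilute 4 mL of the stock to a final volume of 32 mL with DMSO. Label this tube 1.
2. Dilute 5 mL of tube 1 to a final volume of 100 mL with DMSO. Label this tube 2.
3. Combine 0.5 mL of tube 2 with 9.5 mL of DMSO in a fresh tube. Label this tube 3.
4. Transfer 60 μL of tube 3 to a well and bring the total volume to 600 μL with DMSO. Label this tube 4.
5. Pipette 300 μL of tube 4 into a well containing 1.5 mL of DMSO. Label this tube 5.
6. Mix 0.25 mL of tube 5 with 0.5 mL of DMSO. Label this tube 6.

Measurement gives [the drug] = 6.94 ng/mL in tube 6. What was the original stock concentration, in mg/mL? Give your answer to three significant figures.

Step 1: 4 mL brought to 32 mL → factor 32/4 = 8
Step 2: 5 mL brought to 100 mL → factor 100/5 = 20
Step 3: 0.5 mL + 9.5 mL = 10 mL total → factor 10/0.5 = 20
Step 4: 60 μL brought to 600 μL → factor 600/60 = 10
Step 5: 300 μL + 1.5 mL = 1800 μL total → factor 1800/300 = 6
Step 6: 0.25 mL + 0.5 mL = 0.75 mL total → factor 0.75/0.25 = 3
Overall dilution factor = 8 × 20 × 20 × 10 × 6 × 3 = 5.76 × 10^5
Stock = 6.94 ng/mL × 5.76 × 10^5 = 3.997 × 10^6 ng/mL = 4.00 mg/mL

4.00 mg/mL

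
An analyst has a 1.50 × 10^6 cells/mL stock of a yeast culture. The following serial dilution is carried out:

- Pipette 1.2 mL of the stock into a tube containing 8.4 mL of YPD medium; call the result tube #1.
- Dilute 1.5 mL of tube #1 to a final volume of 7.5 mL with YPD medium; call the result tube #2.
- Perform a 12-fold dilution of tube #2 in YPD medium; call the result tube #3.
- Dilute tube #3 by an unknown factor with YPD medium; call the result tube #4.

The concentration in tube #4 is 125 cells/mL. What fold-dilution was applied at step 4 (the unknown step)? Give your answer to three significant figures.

Step 1: 1.2 mL + 8.4 mL = 9.6 mL total → factor 9.6/1.2 = 8
Step 2: 1.5 mL brought to 7.5 mL → factor 7.5/1.5 = 5
Step 3: 12-fold → factor 12
Step 4: unknown factor x
Product of known-step factors = 480
Overall factor = 1.50 × 10^6 cells/mL / (125 cells/mL) = 12000
x = 12000 / 480 = 25.0

25.0-fold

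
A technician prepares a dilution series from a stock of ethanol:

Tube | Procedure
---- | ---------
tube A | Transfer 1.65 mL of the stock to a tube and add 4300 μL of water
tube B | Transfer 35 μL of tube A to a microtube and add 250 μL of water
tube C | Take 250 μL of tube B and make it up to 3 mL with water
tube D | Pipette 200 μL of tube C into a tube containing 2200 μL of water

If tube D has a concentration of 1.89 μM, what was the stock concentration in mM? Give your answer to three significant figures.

Step 1: 1.65 mL + 4300 μL = 5.95 mL total → factor 5.95/1.65 = 3.6061
Step 2: 35 μL + 250 μL = 285 μL total → factor 285/35 = 8.1429
Step 3: 250 μL brought to 3 mL → factor 3000/250 = 12
Step 4: 200 μL + 2200 μL = 2400 μL total → factor 2400/200 = 12
Overall dilution factor = 3.6061 × 8.1429 × 12 × 12 = 4228.4
Stock = 1.89 μM × 4228.4 = 7992 μM = 7.99 mM

7.99 mM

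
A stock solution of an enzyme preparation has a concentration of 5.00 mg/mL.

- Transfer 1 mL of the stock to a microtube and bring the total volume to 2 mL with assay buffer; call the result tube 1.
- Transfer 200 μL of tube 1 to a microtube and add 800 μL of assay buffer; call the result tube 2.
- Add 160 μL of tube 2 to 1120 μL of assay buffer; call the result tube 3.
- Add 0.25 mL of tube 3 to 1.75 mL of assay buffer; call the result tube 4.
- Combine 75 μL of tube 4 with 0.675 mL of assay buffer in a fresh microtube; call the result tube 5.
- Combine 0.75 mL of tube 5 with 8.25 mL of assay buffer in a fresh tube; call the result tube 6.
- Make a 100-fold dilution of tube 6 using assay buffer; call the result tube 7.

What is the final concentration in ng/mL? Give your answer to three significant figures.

0.651 ng/mL

Step 1: 1 mL brought to 2 mL → factor 2/1 = 2
Step 2: 200 μL + 800 μL = 1000 μL total → factor 1000/200 = 5
Step 3: 160 μL + 1120 μL = 1280 μL total → factor 1280/160 = 8
Step 4: 0.25 mL + 1.75 mL = 2 mL total → factor 2/0.25 = 8
Step 5: 75 μL + 0.675 mL = 750 μL total → factor 750/75 = 10
Step 6: 0.75 mL + 8.25 mL = 9 mL total → factor 9/0.75 = 12
Step 7: 100-fold → factor 100
Overall dilution factor = 2 × 5 × 8 × 8 × 10 × 12 × 100 = 7.68 × 10^6
Final = 5.00 mg/mL / 7.68 × 10^6 = 6.510 × 10^-7 mg/mL = 0.651 ng/mL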